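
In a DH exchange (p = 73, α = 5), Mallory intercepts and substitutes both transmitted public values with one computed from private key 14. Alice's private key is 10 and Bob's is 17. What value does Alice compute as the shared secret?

57

Alice receives Mallory's public value M = 5^14 mod 73 instead of the honest one.
5^1 ≡ 5 (mod 73)
5^2 = (5^1)^2 ≡ 5^2 = 25 ≡ 25 (mod 73)
5^4 = (5^2)^2 ≡ 25^2 = 625 ≡ 41 (mod 73)
5^8 = (5^4)^2 ≡ 41^2 = 1681 ≡ 2 (mod 73)
5^14 = 5^8 · 5^4 · 5^2 ≡ 2 · 41 · 25 ≡ 6 (mod 73).
So M = 6. Alice computes K = M^10 mod 73.
6^1 ≡ 6 (mod 73)
6^2 = (6^1)^2 ≡ 6^2 = 36 ≡ 36 (mod 73)
6^4 = (6^2)^2 ≡ 36^2 = 1296 ≡ 55 (mod 73)
6^8 = (6^4)^2 ≡ 55^2 = 3025 ≡ 32 (mod 73)
6^10 = 6^8 · 6^2 ≡ 32 · 36 ≡ 57 (mod 73).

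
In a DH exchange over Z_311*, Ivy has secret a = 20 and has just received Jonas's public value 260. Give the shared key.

Shared key K = 260^20 mod 311.
260^1 ≡ 260 (mod 311)
260^2 = (260^1)^2 ≡ 260^2 = 67600 ≡ 113 (mod 311)
260^4 = (260^2)^2 ≡ 113^2 = 12769 ≡ 18 (mod 311)
260^8 = (260^4)^2 ≡ 18^2 = 324 ≡ 13 (mod 311)
260^16 = (260^8)^2 ≡ 13^2 = 169 ≡ 169 (mod 311)
260^20 = 260^16 · 260^4 ≡ 169 · 18 ≡ 243 (mod 311).

243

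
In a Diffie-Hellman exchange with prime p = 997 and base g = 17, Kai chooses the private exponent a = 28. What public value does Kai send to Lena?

921

Public value = 17^28 mod 997.
17^1 ≡ 17 (mod 997)
17^2 = (17^1)^2 ≡ 17^2 = 289 ≡ 289 (mod 997)
17^4 = (17^2)^2 ≡ 289^2 = 83521 ≡ 770 (mod 997)
17^8 = (17^4)^2 ≡ 770^2 = 592900 ≡ 682 (mod 997)
17^16 = (17^8)^2 ≡ 682^2 = 465124 ≡ 522 (mod 997)
17^28 = 17^16 · 17^8 · 17^4 ≡ 522 · 682 · 770 ≡ 921 (mod 997).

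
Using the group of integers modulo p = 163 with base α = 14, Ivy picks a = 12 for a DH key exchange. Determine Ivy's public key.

Public value = 14^12 mod 163.
14^1 ≡ 14 (mod 163)
14^2 = (14^1)^2 ≡ 14^2 = 196 ≡ 33 (mod 163)
14^4 = (14^2)^2 ≡ 33^2 = 1089 ≡ 111 (mod 163)
14^8 = (14^4)^2 ≡ 111^2 = 12321 ≡ 96 (mod 163)
14^12 = 14^8 · 14^4 ≡ 96 · 111 ≡ 61 (mod 163).

61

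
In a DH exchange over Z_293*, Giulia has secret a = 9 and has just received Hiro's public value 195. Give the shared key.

231

Shared key K = 195^9 mod 293.
195^1 ≡ 195 (mod 293)
195^2 = (195^1)^2 ≡ 195^2 = 38025 ≡ 228 (mod 293)
195^4 = (195^2)^2 ≡ 228^2 = 51984 ≡ 123 (mod 293)
195^8 = (195^4)^2 ≡ 123^2 = 15129 ≡ 186 (mod 293)
195^9 = 195^8 · 195^1 ≡ 186 · 195 ≡ 231 (mod 293).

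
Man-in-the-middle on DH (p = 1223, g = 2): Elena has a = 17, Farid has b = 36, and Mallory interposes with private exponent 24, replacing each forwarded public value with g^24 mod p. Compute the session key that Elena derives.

819

Elena receives Mallory's public value M = 2^24 mod 1223 instead of the honest one.
2^1 ≡ 2 (mod 1223)
2^2 = (2^1)^2 ≡ 2^2 = 4 ≡ 4 (mod 1223)
2^4 = (2^2)^2 ≡ 4^2 = 16 ≡ 16 (mod 1223)
2^8 = (2^4)^2 ≡ 16^2 = 256 ≡ 256 (mod 1223)
2^16 = (2^8)^2 ≡ 256^2 = 65536 ≡ 717 (mod 1223)
2^24 = 2^16 · 2^8 ≡ 717 · 256 ≡ 102 (mod 1223).
So M = 102. Elena computes K = M^17 mod 1223.
102^1 ≡ 102 (mod 1223)
102^2 = (102^1)^2 ≡ 102^2 = 10404 ≡ 620 (mod 1223)
102^4 = (102^2)^2 ≡ 620^2 = 384400 ≡ 378 (mod 1223)
102^8 = (102^4)^2 ≡ 378^2 = 142884 ≡ 1016 (mod 1223)
102^16 = (102^8)^2 ≡ 1016^2 = 1032256 ≡ 44 (mod 1223)
102^17 = 102^16 · 102^1 ≡ 44 · 102 ≡ 819 (mod 1223).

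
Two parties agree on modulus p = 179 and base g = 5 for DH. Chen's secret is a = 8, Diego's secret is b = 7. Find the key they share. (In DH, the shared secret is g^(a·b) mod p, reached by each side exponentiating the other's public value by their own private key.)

65

Diego sends B = g^b mod p = 5^7 mod 179.
5^1 ≡ 5 (mod 179)
5^2 = (5^1)^2 ≡ 5^2 = 25 ≡ 25 (mod 179)
5^4 = (5^2)^2 ≡ 25^2 = 625 ≡ 88 (mod 179)
5^7 = 5^4 · 5^2 · 5^1 ≡ 88 · 25 · 5 ≡ 81 (mod 179).
So B = 81. Chen then computes K = B^a mod p = 81^8 mod 179.
81^1 ≡ 81 (mod 179)
81^2 = (81^1)^2 ≡ 81^2 = 6561 ≡ 117 (mod 179)
81^4 = (81^2)^2 ≡ 117^2 = 13689 ≡ 85 (mod 179)
81^8 = (81^4)^2 ≡ 85^2 = 7225 ≡ 65 (mod 179)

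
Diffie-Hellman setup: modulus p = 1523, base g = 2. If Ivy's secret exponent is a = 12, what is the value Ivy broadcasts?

1050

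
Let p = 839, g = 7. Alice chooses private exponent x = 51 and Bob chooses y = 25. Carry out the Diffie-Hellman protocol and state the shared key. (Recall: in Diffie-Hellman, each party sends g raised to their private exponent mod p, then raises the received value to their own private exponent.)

Bob sends B = g^y mod p = 7^25 mod 839.
7^1 ≡ 7 (mod 839)
7^2 = (7^1)^2 ≡ 7^2 = 49 ≡ 49 (mod 839)
7^4 = (7^2)^2 ≡ 49^2 = 2401 ≡ 723 (mod 839)
7^8 = (7^4)^2 ≡ 723^2 = 522729 ≡ 32 (mod 839)
7^16 = (7^8)^2 ≡ 32^2 = 1024 ≡ 185 (mod 839)
7^25 = 7^16 · 7^8 · 7^1 ≡ 185 · 32 · 7 ≡ 329 (mod 839).
So B = 329. Alice then computes K = B^x mod p = 329^51 mod 839.
329^1 ≡ 329 (mod 839)
329^2 = (329^1)^2 ≡ 329^2 = 108241 ≡ 10 (mod 839)
329^4 = (329^2)^2 ≡ 10^2 = 100 ≡ 100 (mod 839)
329^8 = (329^4)^2 ≡ 100^2 = 10000 ≡ 771 (mod 839)
329^16 = (329^8)^2 ≡ 771^2 = 594441 ≡ 429 (mod 839)
329^32 = (329^16)^2 ≡ 429^2 = 184041 ≡ 300 (mod 839)
329^51 = 329^32 · 329^16 · 329^2 · 329^1 ≡ 300 · 429 · 10 · 329 ≡ 675 (mod 839).

675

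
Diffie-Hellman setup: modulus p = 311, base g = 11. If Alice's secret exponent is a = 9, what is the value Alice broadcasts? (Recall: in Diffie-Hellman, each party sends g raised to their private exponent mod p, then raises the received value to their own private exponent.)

116

Public value = 11^9 mod 311.
11^1 ≡ 11 (mod 311)
11^2 = (11^1)^2 ≡ 11^2 = 121 ≡ 121 (mod 311)
11^4 = (11^2)^2 ≡ 121^2 = 14641 ≡ 24 (mod 311)
11^8 = (11^4)^2 ≡ 24^2 = 576 ≡ 265 (mod 311)
11^9 = 11^8 · 11^1 ≡ 265 · 11 ≡ 116 (mod 311).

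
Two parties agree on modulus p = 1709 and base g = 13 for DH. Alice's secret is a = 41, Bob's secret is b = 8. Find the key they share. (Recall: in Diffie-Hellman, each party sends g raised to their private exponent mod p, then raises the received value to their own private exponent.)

Alice sends A = g^a mod p = 13^41 mod 1709.
13^1 ≡ 13 (mod 1709)
13^2 = (13^1)^2 ≡ 13^2 = 169 ≡ 169 (mod 1709)
13^4 = (13^2)^2 ≡ 169^2 = 28561 ≡ 1217 (mod 1709)
13^8 = (13^4)^2 ≡ 1217^2 = 1481089 ≡ 1095 (mod 1709)
13^16 = (13^8)^2 ≡ 1095^2 = 1199025 ≡ 1016 (mod 1709)
13^32 = (13^16)^2 ≡ 1016^2 = 1032256 ≡ 20 (mod 1709)
13^41 = 13^32 · 13^8 · 13^1 ≡ 20 · 1095 · 13 ≡ 1006 (mod 1709).
So A = 1006. Bob then computes K = A^b mod p = 1006^8 mod 1709.
1006^1 ≡ 1006 (mod 1709)
1006^2 = (1006^1)^2 ≡ 1006^2 = 1012036 ≡ 308 (mod 1709)
1006^4 = (1006^2)^2 ≡ 308^2 = 94864 ≡ 869 (mod 1709)
1006^8 = (1006^4)^2 ≡ 869^2 = 755161 ≡ 1492 (mod 1709)

1492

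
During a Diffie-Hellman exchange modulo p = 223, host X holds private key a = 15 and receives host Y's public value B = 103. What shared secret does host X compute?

195

Shared key K = 103^15 mod 223.
103^1 ≡ 103 (mod 223)
103^2 = (103^1)^2 ≡ 103^2 = 10609 ≡ 128 (mod 223)
103^4 = (103^2)^2 ≡ 128^2 = 16384 ≡ 105 (mod 223)
103^8 = (103^4)^2 ≡ 105^2 = 11025 ≡ 98 (mod 223)
103^15 = 103^8 · 103^4 · 103^2 · 103^1 ≡ 98 · 105 · 128 · 103 ≡ 195 (mod 223).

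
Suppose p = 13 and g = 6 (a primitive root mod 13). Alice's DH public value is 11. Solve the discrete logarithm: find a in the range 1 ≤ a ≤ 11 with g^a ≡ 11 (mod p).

11

Try successive powers of 6 modulo 13:
6^1 ≡ 6
6^2 ≡ 10
6^3 ≡ 8
6^4 ≡ 9
6^5 ≡ 2
6^6 ≡ 12
6^7 ≡ 7
6^8 ≡ 3
6^9 ≡ 5
6^10 ≡ 4
6^11 ≡ 11
Found: a = 11.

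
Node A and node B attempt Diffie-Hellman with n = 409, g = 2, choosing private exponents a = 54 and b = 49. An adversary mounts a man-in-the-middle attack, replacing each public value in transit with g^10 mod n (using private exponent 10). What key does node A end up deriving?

150

Node A receives an adversary's public value M = 2^10 mod 409 instead of the honest one.
2^1 ≡ 2 (mod 409)
2^2 = (2^1)^2 ≡ 2^2 = 4 ≡ 4 (mod 409)
2^4 = (2^2)^2 ≡ 4^2 = 16 ≡ 16 (mod 409)
2^8 = (2^4)^2 ≡ 16^2 = 256 ≡ 256 (mod 409)
2^10 = 2^8 · 2^2 ≡ 256 · 4 ≡ 206 (mod 409).
So M = 206. Node A computes K = M^54 mod 409.
206^1 ≡ 206 (mod 409)
206^2 = (206^1)^2 ≡ 206^2 = 42436 ≡ 309 (mod 409)
206^4 = (206^2)^2 ≡ 309^2 = 95481 ≡ 184 (mod 409)
206^8 = (206^4)^2 ≡ 184^2 = 33856 ≡ 318 (mod 409)
206^16 = (206^8)^2 ≡ 318^2 = 101124 ≡ 101 (mod 409)
206^32 = (206^16)^2 ≡ 101^2 = 10201 ≡ 385 (mod 409)
206^54 = 206^32 · 206^16 · 206^4 · 206^2 ≡ 385 · 101 · 184 · 309 ≡ 150 (mod 409).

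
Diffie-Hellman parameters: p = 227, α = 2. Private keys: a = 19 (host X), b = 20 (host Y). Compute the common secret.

7

Host X sends A = α^a mod p = 2^19 mod 227.
2^1 ≡ 2 (mod 227)
2^2 = (2^1)^2 ≡ 2^2 = 4 ≡ 4 (mod 227)
2^4 = (2^2)^2 ≡ 4^2 = 16 ≡ 16 (mod 227)
2^8 = (2^4)^2 ≡ 16^2 = 256 ≡ 29 (mod 227)
2^16 = (2^8)^2 ≡ 29^2 = 841 ≡ 160 (mod 227)
2^19 = 2^16 · 2^2 · 2^1 ≡ 160 · 4 · 2 ≡ 145 (mod 227).
So A = 145. Host Y then computes K = A^b mod p = 145^20 mod 227.
145^1 ≡ 145 (mod 227)
145^2 = (145^1)^2 ≡ 145^2 = 21025 ≡ 141 (mod 227)
145^4 = (145^2)^2 ≡ 141^2 = 19881 ≡ 132 (mod 227)
145^8 = (145^4)^2 ≡ 132^2 = 17424 ≡ 172 (mod 227)
145^16 = (145^8)^2 ≡ 172^2 = 29584 ≡ 74 (mod 227)
145^20 = 145^16 · 145^4 ≡ 74 · 132 ≡ 7 (mod 227).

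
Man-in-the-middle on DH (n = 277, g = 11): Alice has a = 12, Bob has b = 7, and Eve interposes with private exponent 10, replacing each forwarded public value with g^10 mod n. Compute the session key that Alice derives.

27

Alice receives Eve's public value M = 11^10 mod 277 instead of the honest one.
11^1 ≡ 11 (mod 277)
11^2 = (11^1)^2 ≡ 11^2 = 121 ≡ 121 (mod 277)
11^4 = (11^2)^2 ≡ 121^2 = 14641 ≡ 237 (mod 277)
11^8 = (11^4)^2 ≡ 237^2 = 56169 ≡ 215 (mod 277)
11^10 = 11^8 · 11^2 ≡ 215 · 121 ≡ 254 (mod 277).
So M = 254. Alice computes K = M^12 mod 277.
254^1 ≡ 254 (mod 277)
254^2 = (254^1)^2 ≡ 254^2 = 64516 ≡ 252 (mod 277)
254^4 = (254^2)^2 ≡ 252^2 = 63504 ≡ 71 (mod 277)
254^8 = (254^4)^2 ≡ 71^2 = 5041 ≡ 55 (mod 277)
254^12 = 254^8 · 254^4 ≡ 55 · 71 ≡ 27 (mod 277).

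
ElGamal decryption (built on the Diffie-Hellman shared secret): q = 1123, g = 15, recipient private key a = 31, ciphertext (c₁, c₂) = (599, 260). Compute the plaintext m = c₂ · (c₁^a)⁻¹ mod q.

Shared mask s = c₁^a mod q = 599^31 mod 1123.
599^1 ≡ 599 (mod 1123)
599^2 = (599^1)^2 ≡ 599^2 = 358801 ≡ 564 (mod 1123)
599^4 = (599^2)^2 ≡ 564^2 = 318096 ≡ 287 (mod 1123)
599^8 = (599^4)^2 ≡ 287^2 = 82369 ≡ 390 (mod 1123)
599^16 = (599^8)^2 ≡ 390^2 = 152100 ≡ 495 (mod 1123)
599^31 = 599^16 · 599^8 · 599^4 · 599^2 · 599^1 ≡ 495 · 390 · 287 · 564 · 599 ≡ 919 (mod 1123).
So s = 919; s⁻¹ ≡ 567 (mod 1123).
m = c₂ · s⁻¹ mod 1123 = 260 · 567 mod 1123 = 307.

307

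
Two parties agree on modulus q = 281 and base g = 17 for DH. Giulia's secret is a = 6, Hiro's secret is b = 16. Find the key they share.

16

Hiro sends B = g^b mod q = 17^16 mod 281.
17^1 ≡ 17 (mod 281)
17^2 = (17^1)^2 ≡ 17^2 = 289 ≡ 8 (mod 281)
17^4 = (17^2)^2 ≡ 8^2 = 64 ≡ 64 (mod 281)
17^8 = (17^4)^2 ≡ 64^2 = 4096 ≡ 162 (mod 281)
17^16 = (17^8)^2 ≡ 162^2 = 26244 ≡ 111 (mod 281)
So B = 111. Giulia then computes K = B^a mod q = 111^6 mod 281.
111^1 ≡ 111 (mod 281)
111^2 = (111^1)^2 ≡ 111^2 = 12321 ≡ 238 (mod 281)
111^4 = (111^2)^2 ≡ 238^2 = 56644 ≡ 163 (mod 281)
111^6 = 111^4 · 111^2 ≡ 163 · 238 ≡ 16 (mod 281).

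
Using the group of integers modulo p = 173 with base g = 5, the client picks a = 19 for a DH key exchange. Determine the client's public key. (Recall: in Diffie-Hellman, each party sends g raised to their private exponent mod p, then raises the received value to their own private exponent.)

Public value = 5^19 mod 173.
5^1 ≡ 5 (mod 173)
5^2 = (5^1)^2 ≡ 5^2 = 25 ≡ 25 (mod 173)
5^4 = (5^2)^2 ≡ 25^2 = 625 ≡ 106 (mod 173)
5^8 = (5^4)^2 ≡ 106^2 = 11236 ≡ 164 (mod 173)
5^16 = (5^8)^2 ≡ 164^2 = 26896 ≡ 81 (mod 173)
5^19 = 5^16 · 5^2 · 5^1 ≡ 81 · 25 · 5 ≡ 91 (mod 173).

91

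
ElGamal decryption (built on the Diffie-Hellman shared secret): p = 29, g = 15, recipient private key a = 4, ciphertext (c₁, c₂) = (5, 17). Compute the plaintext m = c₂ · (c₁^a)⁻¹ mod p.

Shared mask s = c₁^a mod p = 5^4 mod 29.
5^1 ≡ 5 (mod 29)
5^2 = (5^1)^2 ≡ 5^2 = 25 ≡ 25 (mod 29)
5^4 = (5^2)^2 ≡ 25^2 = 625 ≡ 16 (mod 29)
So s = 16; s⁻¹ ≡ 20 (mod 29).
m = c₂ · s⁻¹ mod 29 = 17 · 20 mod 29 = 21.

21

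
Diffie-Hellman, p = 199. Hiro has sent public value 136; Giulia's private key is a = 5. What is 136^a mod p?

138

Shared key K = 136^5 mod 199.
136^1 ≡ 136 (mod 199)
136^2 = (136^1)^2 ≡ 136^2 = 18496 ≡ 188 (mod 199)
136^4 = (136^2)^2 ≡ 188^2 = 35344 ≡ 121 (mod 199)
136^5 = 136^4 · 136^1 ≡ 121 · 136 ≡ 138 (mod 199).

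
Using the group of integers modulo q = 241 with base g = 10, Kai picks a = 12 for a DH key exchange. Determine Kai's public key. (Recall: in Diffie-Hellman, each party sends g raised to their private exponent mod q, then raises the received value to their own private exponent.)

87

Public value = 10^12 mod 241.
10^1 ≡ 10 (mod 241)
10^2 = (10^1)^2 ≡ 10^2 = 100 ≡ 100 (mod 241)
10^4 = (10^2)^2 ≡ 100^2 = 10000 ≡ 119 (mod 241)
10^8 = (10^4)^2 ≡ 119^2 = 14161 ≡ 183 (mod 241)
10^12 = 10^8 · 10^4 ≡ 183 · 119 ≡ 87 (mod 241).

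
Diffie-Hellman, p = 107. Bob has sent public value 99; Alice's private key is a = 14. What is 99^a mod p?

Shared key K = 99^14 mod 107.
99^1 ≡ 99 (mod 107)
99^2 = (99^1)^2 ≡ 99^2 = 9801 ≡ 64 (mod 107)
99^4 = (99^2)^2 ≡ 64^2 = 4096 ≡ 30 (mod 107)
99^8 = (99^4)^2 ≡ 30^2 = 900 ≡ 44 (mod 107)
99^14 = 99^8 · 99^4 · 99^2 ≡ 44 · 30 · 64 ≡ 57 (mod 107).

57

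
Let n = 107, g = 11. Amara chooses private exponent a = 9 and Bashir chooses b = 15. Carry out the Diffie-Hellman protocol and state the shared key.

4

Bashir sends B = g^b mod n = 11^15 mod 107.
11^1 ≡ 11 (mod 107)
11^2 = (11^1)^2 ≡ 11^2 = 121 ≡ 14 (mod 107)
11^4 = (11^2)^2 ≡ 14^2 = 196 ≡ 89 (mod 107)
11^8 = (11^4)^2 ≡ 89^2 = 7921 ≡ 3 (mod 107)
11^15 = 11^8 · 11^4 · 11^2 · 11^1 ≡ 3 · 89 · 14 · 11 ≡ 30 (mod 107).
So B = 30. Amara then computes K = B^a mod n = 30^9 mod 107.
30^1 ≡ 30 (mod 107)
30^2 = (30^1)^2 ≡ 30^2 = 900 ≡ 44 (mod 107)
30^4 = (30^2)^2 ≡ 44^2 = 1936 ≡ 10 (mod 107)
30^8 = (30^4)^2 ≡ 10^2 = 100 ≡ 100 (mod 107)
30^9 = 30^8 · 30^1 ≡ 100 · 30 ≡ 4 (mod 107).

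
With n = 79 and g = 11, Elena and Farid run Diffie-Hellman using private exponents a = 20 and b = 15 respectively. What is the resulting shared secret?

Farid sends B = g^b mod n = 11^15 mod 79.
11^1 ≡ 11 (mod 79)
11^2 = (11^1)^2 ≡ 11^2 = 121 ≡ 42 (mod 79)
11^4 = (11^2)^2 ≡ 42^2 = 1764 ≡ 26 (mod 79)
11^8 = (11^4)^2 ≡ 26^2 = 676 ≡ 44 (mod 79)
11^15 = 11^8 · 11^4 · 11^2 · 11^1 ≡ 44 · 26 · 42 · 11 ≡ 18 (mod 79).
So B = 18. Elena then computes K = B^a mod n = 18^20 mod 79.
18^1 ≡ 18 (mod 79)
18^2 = (18^1)^2 ≡ 18^2 = 324 ≡ 8 (mod 79)
18^4 = (18^2)^2 ≡ 8^2 = 64 ≡ 64 (mod 79)
18^8 = (18^4)^2 ≡ 64^2 = 4096 ≡ 67 (mod 79)
18^16 = (18^8)^2 ≡ 67^2 = 4489 ≡ 65 (mod 79)
18^20 = 18^16 · 18^4 ≡ 65 · 64 ≡ 52 (mod 79).

52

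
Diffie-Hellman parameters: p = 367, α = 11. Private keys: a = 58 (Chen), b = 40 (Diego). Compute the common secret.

112

Chen sends A = α^a mod p = 11^58 mod 367.
11^1 ≡ 11 (mod 367)
11^2 = (11^1)^2 ≡ 11^2 = 121 ≡ 121 (mod 367)
11^4 = (11^2)^2 ≡ 121^2 = 14641 ≡ 328 (mod 367)
11^8 = (11^4)^2 ≡ 328^2 = 107584 ≡ 53 (mod 367)
11^16 = (11^8)^2 ≡ 53^2 = 2809 ≡ 240 (mod 367)
11^32 = (11^16)^2 ≡ 240^2 = 57600 ≡ 348 (mod 367)
11^58 = 11^32 · 11^16 · 11^8 · 11^2 ≡ 348 · 240 · 53 · 121 ≡ 14 (mod 367).
So A = 14. Diego then computes K = A^b mod p = 14^40 mod 367.
14^1 ≡ 14 (mod 367)
14^2 = (14^1)^2 ≡ 14^2 = 196 ≡ 196 (mod 367)
14^4 = (14^2)^2 ≡ 196^2 = 38416 ≡ 248 (mod 367)
14^8 = (14^4)^2 ≡ 248^2 = 61504 ≡ 215 (mod 367)
14^16 = (14^8)^2 ≡ 215^2 = 46225 ≡ 350 (mod 367)
14^32 = (14^16)^2 ≡ 350^2 = 122500 ≡ 289 (mod 367)
14^40 = 14^32 · 14^8 ≡ 289 · 215 ≡ 112 (mod 367).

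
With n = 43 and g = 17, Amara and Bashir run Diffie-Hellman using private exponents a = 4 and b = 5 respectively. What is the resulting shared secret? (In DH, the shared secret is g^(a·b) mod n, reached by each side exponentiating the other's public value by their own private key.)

38

Amara sends A = g^a mod n = 17^4 mod 43.
17^1 ≡ 17 (mod 43)
17^2 = (17^1)^2 ≡ 17^2 = 289 ≡ 31 (mod 43)
17^4 = (17^2)^2 ≡ 31^2 = 961 ≡ 15 (mod 43)
So A = 15. Bashir then computes K = A^b mod n = 15^5 mod 43.
15^1 ≡ 15 (mod 43)
15^2 = (15^1)^2 ≡ 15^2 = 225 ≡ 10 (mod 43)
15^4 = (15^2)^2 ≡ 10^2 = 100 ≡ 14 (mod 43)
15^5 = 15^4 · 15^1 ≡ 14 · 15 ≡ 38 (mod 43).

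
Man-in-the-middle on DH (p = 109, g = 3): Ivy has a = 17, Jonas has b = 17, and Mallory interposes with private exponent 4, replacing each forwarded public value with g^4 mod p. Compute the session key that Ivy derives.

Ivy receives Mallory's public value M = 3^4 mod 109 instead of the honest one.
3^1 ≡ 3 (mod 109)
3^2 = (3^1)^2 ≡ 3^2 = 9 ≡ 9 (mod 109)
3^4 = (3^2)^2 ≡ 9^2 = 81 ≡ 81 (mod 109)
So M = 81. Ivy computes K = M^17 mod 109.
81^1 ≡ 81 (mod 109)
81^2 = (81^1)^2 ≡ 81^2 = 6561 ≡ 21 (mod 109)
81^4 = (81^2)^2 ≡ 21^2 = 441 ≡ 5 (mod 109)
81^8 = (81^4)^2 ≡ 5^2 = 25 ≡ 25 (mod 109)
81^16 = (81^8)^2 ≡ 25^2 = 625 ≡ 80 (mod 109)
81^17 = 81^16 · 81^1 ≡ 80 · 81 ≡ 49 (mod 109).

49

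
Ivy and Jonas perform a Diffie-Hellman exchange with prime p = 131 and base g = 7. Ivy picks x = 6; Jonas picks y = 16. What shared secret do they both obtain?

102

Ivy sends A = g^x mod p = 7^6 mod 131.
7^1 ≡ 7 (mod 131)
7^2 = (7^1)^2 ≡ 7^2 = 49 ≡ 49 (mod 131)
7^4 = (7^2)^2 ≡ 49^2 = 2401 ≡ 43 (mod 131)
7^6 = 7^4 · 7^2 ≡ 43 · 49 ≡ 11 (mod 131).
So A = 11. Jonas then computes K = A^y mod p = 11^16 mod 131.
11^1 ≡ 11 (mod 131)
11^2 = (11^1)^2 ≡ 11^2 = 121 ≡ 121 (mod 131)
11^4 = (11^2)^2 ≡ 121^2 = 14641 ≡ 100 (mod 131)
11^8 = (11^4)^2 ≡ 100^2 = 10000 ≡ 44 (mod 131)
11^16 = (11^8)^2 ≡ 44^2 = 1936 ≡ 102 (mod 131)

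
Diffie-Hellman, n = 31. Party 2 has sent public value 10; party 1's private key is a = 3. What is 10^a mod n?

8

Shared key K = 10^3 mod 31.
10^1 ≡ 10 (mod 31)
10^2 = (10^1)^2 ≡ 10^2 = 100 ≡ 7 (mod 31)
10^3 = 10^2 · 10^1 ≡ 7 · 10 ≡ 8 (mod 31).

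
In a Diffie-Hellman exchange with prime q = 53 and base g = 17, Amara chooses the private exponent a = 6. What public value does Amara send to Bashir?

44

Public value = 17^6 (mod 53).
17^1 ≡ 17 (mod 53)
17^2 = (17^1)^2 ≡ 17^2 = 289 ≡ 24 (mod 53)
17^4 = (17^2)^2 ≡ 24^2 = 576 ≡ 46 (mod 53)
17^6 = 17^4 · 17^2 ≡ 46 · 24 ≡ 44 (mod 53).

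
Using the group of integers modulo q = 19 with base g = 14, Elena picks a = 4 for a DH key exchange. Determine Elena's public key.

17

Public value = 14^4 (mod 19).
14^1 ≡ 14 (mod 19)
14^2 = (14^1)^2 ≡ 14^2 = 196 ≡ 6 (mod 19)
14^4 = (14^2)^2 ≡ 6^2 = 36 ≡ 17 (mod 19)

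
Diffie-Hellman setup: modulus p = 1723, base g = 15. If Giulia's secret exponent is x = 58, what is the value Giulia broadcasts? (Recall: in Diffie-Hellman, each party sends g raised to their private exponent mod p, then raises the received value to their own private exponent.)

Public value = 15^58 (mod 1723).
15^1 ≡ 15 (mod 1723)
15^2 = (15^1)^2 ≡ 15^2 = 225 ≡ 225 (mod 1723)
15^4 = (15^2)^2 ≡ 225^2 = 50625 ≡ 658 (mod 1723)
15^8 = (15^4)^2 ≡ 658^2 = 432964 ≡ 491 (mod 1723)
15^16 = (15^8)^2 ≡ 491^2 = 241081 ≡ 1584 (mod 1723)
15^32 = (15^16)^2 ≡ 1584^2 = 2509056 ≡ 368 (mod 1723)
15^58 = 15^32 · 15^16 · 15^8 · 15^2 ≡ 368 · 1584 · 491 · 225 ≡ 665 (mod 1723).

665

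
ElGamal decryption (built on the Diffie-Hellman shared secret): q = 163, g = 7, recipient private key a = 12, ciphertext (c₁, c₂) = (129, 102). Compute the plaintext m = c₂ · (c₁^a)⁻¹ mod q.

138

Shared mask s = c₁^a mod q = 129^12 mod 163.
129^1 ≡ 129 (mod 163)
129^2 = (129^1)^2 ≡ 129^2 = 16641 ≡ 15 (mod 163)
129^4 = (129^2)^2 ≡ 15^2 = 225 ≡ 62 (mod 163)
129^8 = (129^4)^2 ≡ 62^2 = 3844 ≡ 95 (mod 163)
129^12 = 129^8 · 129^4 ≡ 95 · 62 ≡ 22 (mod 163).
So s = 22; s⁻¹ ≡ 126 (mod 163).
m = c₂ · s⁻¹ mod 163 = 102 · 126 mod 163 = 138.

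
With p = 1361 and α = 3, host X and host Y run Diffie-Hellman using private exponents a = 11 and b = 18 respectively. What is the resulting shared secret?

Host Y sends B = α^b mod p = 3^18 mod 1361.
3^1 ≡ 3 (mod 1361)
3^2 = (3^1)^2 ≡ 3^2 = 9 ≡ 9 (mod 1361)
3^4 = (3^2)^2 ≡ 9^2 = 81 ≡ 81 (mod 1361)
3^8 = (3^4)^2 ≡ 81^2 = 6561 ≡ 1117 (mod 1361)
3^16 = (3^8)^2 ≡ 1117^2 = 1247689 ≡ 1013 (mod 1361)
3^18 = 3^16 · 3^2 ≡ 1013 · 9 ≡ 951 (mod 1361).
So B = 951. Host X then computes K = B^a mod p = 951^11 mod 1361.
951^1 ≡ 951 (mod 1361)
951^2 = (951^1)^2 ≡ 951^2 = 904401 ≡ 697 (mod 1361)
951^4 = (951^2)^2 ≡ 697^2 = 485809 ≡ 1293 (mod 1361)
951^8 = (951^4)^2 ≡ 1293^2 = 1671849 ≡ 541 (mod 1361)
951^11 = 951^8 · 951^2 · 951^1 ≡ 541 · 697 · 951 ≡ 1225 (mod 1361).

1225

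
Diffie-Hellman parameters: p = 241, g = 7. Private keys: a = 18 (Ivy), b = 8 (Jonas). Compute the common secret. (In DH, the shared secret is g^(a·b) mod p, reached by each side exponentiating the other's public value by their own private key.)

205

Ivy sends A = g^a mod p = 7^18 mod 241.
7^1 ≡ 7 (mod 241)
7^2 = (7^1)^2 ≡ 7^2 = 49 ≡ 49 (mod 241)
7^4 = (7^2)^2 ≡ 49^2 = 2401 ≡ 232 (mod 241)
7^8 = (7^4)^2 ≡ 232^2 = 53824 ≡ 81 (mod 241)
7^16 = (7^8)^2 ≡ 81^2 = 6561 ≡ 54 (mod 241)
7^18 = 7^16 · 7^2 ≡ 54 · 49 ≡ 236 (mod 241).
So A = 236. Jonas then computes K = A^b mod p = 236^8 mod 241.
236^1 ≡ 236 (mod 241)
236^2 = (236^1)^2 ≡ 236^2 = 55696 ≡ 25 (mod 241)
236^4 = (236^2)^2 ≡ 25^2 = 625 ≡ 143 (mod 241)
236^8 = (236^4)^2 ≡ 143^2 = 20449 ≡ 205 (mod 241)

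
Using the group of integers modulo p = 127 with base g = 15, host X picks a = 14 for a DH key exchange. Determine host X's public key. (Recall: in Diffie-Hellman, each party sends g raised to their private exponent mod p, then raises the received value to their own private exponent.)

37

Public value = 15^14 (mod 127).
15^1 ≡ 15 (mod 127)
15^2 = (15^1)^2 ≡ 15^2 = 225 ≡ 98 (mod 127)
15^4 = (15^2)^2 ≡ 98^2 = 9604 ≡ 79 (mod 127)
15^8 = (15^4)^2 ≡ 79^2 = 6241 ≡ 18 (mod 127)
15^14 = 15^8 · 15^4 · 15^2 ≡ 18 · 79 · 98 ≡ 37 (mod 127).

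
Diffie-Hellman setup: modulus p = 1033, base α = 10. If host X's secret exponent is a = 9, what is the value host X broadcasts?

218

Public value = 10^9 mod 1033.
10^1 ≡ 10 (mod 1033)
10^2 = (10^1)^2 ≡ 10^2 = 100 ≡ 100 (mod 1033)
10^4 = (10^2)^2 ≡ 100^2 = 10000 ≡ 703 (mod 1033)
10^8 = (10^4)^2 ≡ 703^2 = 494209 ≡ 435 (mod 1033)
10^9 = 10^8 · 10^1 ≡ 435 · 10 ≡ 218 (mod 1033).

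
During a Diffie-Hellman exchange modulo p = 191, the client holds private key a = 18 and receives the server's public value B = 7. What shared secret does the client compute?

Shared key K = 7^18 mod 191.
7^1 ≡ 7 (mod 191)
7^2 = (7^1)^2 ≡ 7^2 = 49 ≡ 49 (mod 191)
7^4 = (7^2)^2 ≡ 49^2 = 2401 ≡ 109 (mod 191)
7^8 = (7^4)^2 ≡ 109^2 = 11881 ≡ 39 (mod 191)
7^16 = (7^8)^2 ≡ 39^2 = 1521 ≡ 184 (mod 191)
7^18 = 7^16 · 7^2 ≡ 184 · 49 ≡ 39 (mod 191).

39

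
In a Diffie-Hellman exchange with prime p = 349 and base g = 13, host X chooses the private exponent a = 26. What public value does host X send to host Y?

Public value = 13^26 (mod 349).
13^1 ≡ 13 (mod 349)
13^2 = (13^1)^2 ≡ 13^2 = 169 ≡ 169 (mod 349)
13^4 = (13^2)^2 ≡ 169^2 = 28561 ≡ 292 (mod 349)
13^8 = (13^4)^2 ≡ 292^2 = 85264 ≡ 108 (mod 349)
13^16 = (13^8)^2 ≡ 108^2 = 11664 ≡ 147 (mod 349)
13^26 = 13^16 · 13^8 · 13^2 ≡ 147 · 108 · 169 ≡ 281 (mod 349).

281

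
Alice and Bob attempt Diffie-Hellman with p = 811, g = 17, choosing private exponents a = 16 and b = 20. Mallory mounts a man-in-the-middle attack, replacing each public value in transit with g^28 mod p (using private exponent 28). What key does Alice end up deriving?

Alice receives Mallory's public value M = 17^28 mod 811 instead of the honest one.
17^1 ≡ 17 (mod 811)
17^2 = (17^1)^2 ≡ 17^2 = 289 ≡ 289 (mod 811)
17^4 = (17^2)^2 ≡ 289^2 = 83521 ≡ 799 (mod 811)
17^8 = (17^4)^2 ≡ 799^2 = 638401 ≡ 144 (mod 811)
17^16 = (17^8)^2 ≡ 144^2 = 20736 ≡ 461 (mod 811)
17^28 = 17^16 · 17^8 · 17^4 ≡ 461 · 144 · 799 ≡ 605 (mod 811).
So M = 605. Alice computes K = M^16 mod 811.
605^1 ≡ 605 (mod 811)
605^2 = (605^1)^2 ≡ 605^2 = 366025 ≡ 264 (mod 811)
605^4 = (605^2)^2 ≡ 264^2 = 69696 ≡ 761 (mod 811)
605^8 = (605^4)^2 ≡ 761^2 = 579121 ≡ 67 (mod 811)
605^16 = (605^8)^2 ≡ 67^2 = 4489 ≡ 434 (mod 811)

434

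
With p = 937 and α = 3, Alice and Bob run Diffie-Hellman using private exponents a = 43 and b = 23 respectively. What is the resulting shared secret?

560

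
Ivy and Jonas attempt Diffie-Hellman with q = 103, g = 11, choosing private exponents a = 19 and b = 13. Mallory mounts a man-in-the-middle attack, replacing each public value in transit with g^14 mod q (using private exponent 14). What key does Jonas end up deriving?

Jonas receives Mallory's public value M = 11^14 mod 103 instead of the honest one.
11^1 ≡ 11 (mod 103)
11^2 = (11^1)^2 ≡ 11^2 = 121 ≡ 18 (mod 103)
11^4 = (11^2)^2 ≡ 18^2 = 324 ≡ 15 (mod 103)
11^8 = (11^4)^2 ≡ 15^2 = 225 ≡ 19 (mod 103)
11^14 = 11^8 · 11^4 · 11^2 ≡ 19 · 15 · 18 ≡ 83 (mod 103).
So M = 83. Jonas computes K = M^13 mod 103.
83^1 ≡ 83 (mod 103)
83^2 = (83^1)^2 ≡ 83^2 = 6889 ≡ 91 (mod 103)
83^4 = (83^2)^2 ≡ 91^2 = 8281 ≡ 41 (mod 103)
83^8 = (83^4)^2 ≡ 41^2 = 1681 ≡ 33 (mod 103)
83^13 = 83^8 · 83^4 · 83^1 ≡ 33 · 41 · 83 ≡ 29 (mod 103).

29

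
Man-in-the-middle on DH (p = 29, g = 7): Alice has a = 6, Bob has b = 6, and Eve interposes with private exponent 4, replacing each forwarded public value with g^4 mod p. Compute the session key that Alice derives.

Alice receives Eve's public value M = 7^4 mod 29 instead of the honest one.
7^1 ≡ 7 (mod 29)
7^2 = (7^1)^2 ≡ 7^2 = 49 ≡ 20 (mod 29)
7^4 = (7^2)^2 ≡ 20^2 = 400 ≡ 23 (mod 29)
So M = 23. Alice computes K = M^6 mod 29.
23^1 ≡ 23 (mod 29)
23^2 = (23^1)^2 ≡ 23^2 = 529 ≡ 7 (mod 29)
23^4 = (23^2)^2 ≡ 7^2 = 49 ≡ 20 (mod 29)
23^6 = 23^4 · 23^2 ≡ 20 · 7 ≡ 24 (mod 29).

24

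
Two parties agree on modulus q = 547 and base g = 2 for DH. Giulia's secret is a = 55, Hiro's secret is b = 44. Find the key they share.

Hiro sends B = g^b mod q = 2^44 mod 547.
2^1 ≡ 2 (mod 547)
2^2 = (2^1)^2 ≡ 2^2 = 4 ≡ 4 (mod 547)
2^4 = (2^2)^2 ≡ 4^2 = 16 ≡ 16 (mod 547)
2^8 = (2^4)^2 ≡ 16^2 = 256 ≡ 256 (mod 547)
2^16 = (2^8)^2 ≡ 256^2 = 65536 ≡ 443 (mod 547)
2^32 = (2^16)^2 ≡ 443^2 = 196249 ≡ 423 (mod 547)
2^44 = 2^32 · 2^8 · 2^4 ≡ 423 · 256 · 16 ≡ 259 (mod 547).
So B = 259. Giulia then computes K = B^a mod q = 259^55 mod 547.
259^1 ≡ 259 (mod 547)
259^2 = (259^1)^2 ≡ 259^2 = 67081 ≡ 347 (mod 547)
259^4 = (259^2)^2 ≡ 347^2 = 120409 ≡ 69 (mod 547)
259^8 = (259^4)^2 ≡ 69^2 = 4761 ≡ 385 (mod 547)
259^16 = (259^8)^2 ≡ 385^2 = 148225 ≡ 535 (mod 547)
259^32 = (259^16)^2 ≡ 535^2 = 286225 ≡ 144 (mod 547)
259^55 = 259^32 · 259^16 · 259^4 · 259^2 · 259^1 ≡ 144 · 535 · 69 · 347 · 259 ≡ 122 (mod 547).

122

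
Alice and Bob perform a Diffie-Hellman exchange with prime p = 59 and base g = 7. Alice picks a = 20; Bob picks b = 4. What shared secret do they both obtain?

Bob sends B = g^b mod p = 7^4 mod 59.
7^1 ≡ 7 (mod 59)
7^2 = (7^1)^2 ≡ 7^2 = 49 ≡ 49 (mod 59)
7^4 = (7^2)^2 ≡ 49^2 = 2401 ≡ 41 (mod 59)
So B = 41. Alice then computes K = B^a mod p = 41^20 mod 59.
41^1 ≡ 41 (mod 59)
41^2 = (41^1)^2 ≡ 41^2 = 1681 ≡ 29 (mod 59)
41^4 = (41^2)^2 ≡ 29^2 = 841 ≡ 15 (mod 59)
41^8 = (41^4)^2 ≡ 15^2 = 225 ≡ 48 (mod 59)
41^16 = (41^8)^2 ≡ 48^2 = 2304 ≡ 3 (mod 59)
41^20 = 41^16 · 41^4 ≡ 3 · 15 ≡ 45 (mod 59).

45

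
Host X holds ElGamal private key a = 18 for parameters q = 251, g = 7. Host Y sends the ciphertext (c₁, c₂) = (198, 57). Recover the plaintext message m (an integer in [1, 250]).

Shared mask s = c₁^a mod q = 198^18 mod 251.
198^1 ≡ 198 (mod 251)
198^2 = (198^1)^2 ≡ 198^2 = 39204 ≡ 48 (mod 251)
198^4 = (198^2)^2 ≡ 48^2 = 2304 ≡ 45 (mod 251)
198^8 = (198^4)^2 ≡ 45^2 = 2025 ≡ 17 (mod 251)
198^16 = (198^8)^2 ≡ 17^2 = 289 ≡ 38 (mod 251)
198^18 = 198^16 · 198^2 ≡ 38 · 48 ≡ 67 (mod 251).
So s = 67; s⁻¹ ≡ 15 (mod 251).
m = c₂ · s⁻¹ mod 251 = 57 · 15 mod 251 = 102.

102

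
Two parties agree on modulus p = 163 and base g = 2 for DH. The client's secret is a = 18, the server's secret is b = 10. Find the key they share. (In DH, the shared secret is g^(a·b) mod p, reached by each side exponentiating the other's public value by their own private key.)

The server sends B = g^b mod p = 2^10 mod 163.
2^1 ≡ 2 (mod 163)
2^2 = (2^1)^2 ≡ 2^2 = 4 ≡ 4 (mod 163)
2^4 = (2^2)^2 ≡ 4^2 = 16 ≡ 16 (mod 163)
2^8 = (2^4)^2 ≡ 16^2 = 256 ≡ 93 (mod 163)
2^10 = 2^8 · 2^2 ≡ 93 · 4 ≡ 46 (mod 163).
So B = 46. The client then computes K = B^a mod p = 46^18 mod 163.
46^1 ≡ 46 (mod 163)
46^2 = (46^1)^2 ≡ 46^2 = 2116 ≡ 160 (mod 163)
46^4 = (46^2)^2 ≡ 160^2 = 25600 ≡ 9 (mod 163)
46^8 = (46^4)^2 ≡ 9^2 = 81 ≡ 81 (mod 163)
46^16 = (46^8)^2 ≡ 81^2 = 6561 ≡ 41 (mod 163)
46^18 = 46^16 · 46^2 ≡ 41 · 160 ≡ 40 (mod 163).

40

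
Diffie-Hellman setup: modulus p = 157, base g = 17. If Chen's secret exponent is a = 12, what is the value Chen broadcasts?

Public value = 17^{12} \pmod{157}.
17^1 ≡ 17 (mod 157)
17^2 = (17^1)^2 ≡ 17^2 = 289 ≡ 132 (mod 157)
17^4 = (17^2)^2 ≡ 132^2 = 17424 ≡ 154 (mod 157)
17^8 = (17^4)^2 ≡ 154^2 = 23716 ≡ 9 (mod 157)
17^12 = 17^8 · 17^4 ≡ 9 · 154 ≡ 130 (mod 157).

130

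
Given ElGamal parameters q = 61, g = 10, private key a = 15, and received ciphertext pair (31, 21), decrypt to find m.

48

Shared mask s = c₁^a mod q = 31^15 mod 61.
31^1 ≡ 31 (mod 61)
31^2 = (31^1)^2 ≡ 31^2 = 961 ≡ 46 (mod 61)
31^4 = (31^2)^2 ≡ 46^2 = 2116 ≡ 42 (mod 61)
31^8 = (31^4)^2 ≡ 42^2 = 1764 ≡ 56 (mod 61)
31^15 = 31^8 · 31^4 · 31^2 · 31^1 ≡ 56 · 42 · 46 · 31 ≡ 50 (mod 61).
So s = 50; s⁻¹ ≡ 11 (mod 61).
m = c₂ · s⁻¹ mod 61 = 21 · 11 mod 61 = 48.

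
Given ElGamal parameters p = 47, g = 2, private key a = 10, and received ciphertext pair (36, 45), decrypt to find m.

Shared mask s = c₁^a mod p = 36^10 mod 47.
36^1 ≡ 36 (mod 47)
36^2 = (36^1)^2 ≡ 36^2 = 1296 ≡ 27 (mod 47)
36^4 = (36^2)^2 ≡ 27^2 = 729 ≡ 24 (mod 47)
36^8 = (36^4)^2 ≡ 24^2 = 576 ≡ 12 (mod 47)
36^10 = 36^8 · 36^2 ≡ 12 · 27 ≡ 42 (mod 47).
So s = 42; s⁻¹ ≡ 28 (mod 47).
m = c₂ · s⁻¹ mod 47 = 45 · 28 mod 47 = 38.

38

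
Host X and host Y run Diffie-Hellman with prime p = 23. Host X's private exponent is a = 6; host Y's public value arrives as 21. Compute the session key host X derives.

18

Shared key K = 21^6 mod 23.
21^1 ≡ 21 (mod 23)
21^2 = (21^1)^2 ≡ 21^2 = 441 ≡ 4 (mod 23)
21^4 = (21^2)^2 ≡ 4^2 = 16 ≡ 16 (mod 23)
21^6 = 21^4 · 21^2 ≡ 16 · 4 ≡ 18 (mod 23).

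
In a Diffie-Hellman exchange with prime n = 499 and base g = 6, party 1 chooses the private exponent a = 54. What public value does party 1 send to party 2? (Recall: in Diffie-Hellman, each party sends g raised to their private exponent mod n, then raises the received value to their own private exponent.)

307

Public value = 6^54 mod 499.
6^1 ≡ 6 (mod 499)
6^2 = (6^1)^2 ≡ 6^2 = 36 ≡ 36 (mod 499)
6^4 = (6^2)^2 ≡ 36^2 = 1296 ≡ 298 (mod 499)
6^8 = (6^4)^2 ≡ 298^2 = 88804 ≡ 481 (mod 499)
6^16 = (6^8)^2 ≡ 481^2 = 231361 ≡ 324 (mod 499)
6^32 = (6^16)^2 ≡ 324^2 = 104976 ≡ 186 (mod 499)
6^54 = 6^32 · 6^16 · 6^4 · 6^2 ≡ 186 · 324 · 298 · 36 ≡ 307 (mod 499).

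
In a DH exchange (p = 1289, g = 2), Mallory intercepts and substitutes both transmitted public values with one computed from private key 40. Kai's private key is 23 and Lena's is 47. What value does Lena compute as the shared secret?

151

Lena receives Mallory's public value M = 2^40 mod 1289 instead of the honest one.
2^1 ≡ 2 (mod 1289)
2^2 = (2^1)^2 ≡ 2^2 = 4 ≡ 4 (mod 1289)
2^4 = (2^2)^2 ≡ 4^2 = 16 ≡ 16 (mod 1289)
2^8 = (2^4)^2 ≡ 16^2 = 256 ≡ 256 (mod 1289)
2^16 = (2^8)^2 ≡ 256^2 = 65536 ≡ 1086 (mod 1289)
2^32 = (2^16)^2 ≡ 1086^2 = 1179396 ≡ 1250 (mod 1289)
2^40 = 2^32 · 2^8 ≡ 1250 · 256 ≡ 328 (mod 1289).
So M = 328. Lena computes K = M^47 mod 1289.
328^1 ≡ 328 (mod 1289)
328^2 = (328^1)^2 ≡ 328^2 = 107584 ≡ 597 (mod 1289)
328^4 = (328^2)^2 ≡ 597^2 = 356409 ≡ 645 (mod 1289)
328^8 = (328^4)^2 ≡ 645^2 = 416025 ≡ 967 (mod 1289)
328^16 = (328^8)^2 ≡ 967^2 = 935089 ≡ 564 (mod 1289)
328^32 = (328^16)^2 ≡ 564^2 = 318096 ≡ 1002 (mod 1289)
328^47 = 328^32 · 328^8 · 328^4 · 328^2 · 328^1 ≡ 1002 · 967 · 645 · 597 · 328 ≡ 151 (mod 1289).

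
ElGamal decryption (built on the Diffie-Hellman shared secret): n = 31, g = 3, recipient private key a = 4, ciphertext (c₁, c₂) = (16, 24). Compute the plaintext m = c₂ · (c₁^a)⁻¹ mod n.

12

Shared mask s = c₁^a mod n = 16^4 mod 31.
16^1 ≡ 16 (mod 31)
16^2 = (16^1)^2 ≡ 16^2 = 256 ≡ 8 (mod 31)
16^4 = (16^2)^2 ≡ 8^2 = 64 ≡ 2 (mod 31)
So s = 2; s⁻¹ ≡ 16 (mod 31).
m = c₂ · s⁻¹ mod 31 = 24 · 16 mod 31 = 12.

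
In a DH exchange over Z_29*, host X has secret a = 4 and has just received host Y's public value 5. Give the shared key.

16

Shared key K = 5^4 mod 29.
5^1 ≡ 5 (mod 29)
5^2 = (5^1)^2 ≡ 5^2 = 25 ≡ 25 (mod 29)
5^4 = (5^2)^2 ≡ 25^2 = 625 ≡ 16 (mod 29)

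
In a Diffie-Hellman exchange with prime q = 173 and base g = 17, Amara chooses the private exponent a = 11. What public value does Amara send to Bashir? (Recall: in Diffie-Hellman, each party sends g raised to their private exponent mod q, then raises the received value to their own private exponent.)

Public value = 17^11 (mod 173).
17^1 ≡ 17 (mod 173)
17^2 = (17^1)^2 ≡ 17^2 = 289 ≡ 116 (mod 173)
17^4 = (17^2)^2 ≡ 116^2 = 13456 ≡ 135 (mod 173)
17^8 = (17^4)^2 ≡ 135^2 = 18225 ≡ 60 (mod 173)
17^11 = 17^8 · 17^2 · 17^1 ≡ 60 · 116 · 17 ≡ 161 (mod 173).

161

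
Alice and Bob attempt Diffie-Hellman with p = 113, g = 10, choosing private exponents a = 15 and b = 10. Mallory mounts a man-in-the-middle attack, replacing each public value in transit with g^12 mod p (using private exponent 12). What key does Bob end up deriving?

85

Bob receives Mallory's public value M = 10^12 mod 113 instead of the honest one.
10^1 ≡ 10 (mod 113)
10^2 = (10^1)^2 ≡ 10^2 = 100 ≡ 100 (mod 113)
10^4 = (10^2)^2 ≡ 100^2 = 10000 ≡ 56 (mod 113)
10^8 = (10^4)^2 ≡ 56^2 = 3136 ≡ 85 (mod 113)
10^12 = 10^8 · 10^4 ≡ 85 · 56 ≡ 14 (mod 113).
So M = 14. Bob computes K = M^10 mod 113.
14^1 ≡ 14 (mod 113)
14^2 = (14^1)^2 ≡ 14^2 = 196 ≡ 83 (mod 113)
14^4 = (14^2)^2 ≡ 83^2 = 6889 ≡ 109 (mod 113)
14^8 = (14^4)^2 ≡ 109^2 = 11881 ≡ 16 (mod 113)
14^10 = 14^8 · 14^2 ≡ 16 · 83 ≡ 85 (mod 113).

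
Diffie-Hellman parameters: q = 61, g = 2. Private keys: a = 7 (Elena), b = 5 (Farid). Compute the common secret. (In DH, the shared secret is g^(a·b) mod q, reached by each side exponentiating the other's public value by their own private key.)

29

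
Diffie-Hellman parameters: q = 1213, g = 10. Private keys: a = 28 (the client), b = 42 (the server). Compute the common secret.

76

The server sends B = g^b mod q = 10^42 mod 1213.
10^1 ≡ 10 (mod 1213)
10^2 = (10^1)^2 ≡ 10^2 = 100 ≡ 100 (mod 1213)
10^4 = (10^2)^2 ≡ 100^2 = 10000 ≡ 296 (mod 1213)
10^8 = (10^4)^2 ≡ 296^2 = 87616 ≡ 280 (mod 1213)
10^16 = (10^8)^2 ≡ 280^2 = 78400 ≡ 768 (mod 1213)
10^32 = (10^16)^2 ≡ 768^2 = 589824 ≡ 306 (mod 1213)
10^42 = 10^32 · 10^8 · 10^2 ≡ 306 · 280 · 100 ≡ 581 (mod 1213).
So B = 581. The client then computes K = B^a mod q = 581^28 mod 1213.
581^1 ≡ 581 (mod 1213)
581^2 = (581^1)^2 ≡ 581^2 = 337561 ≡ 347 (mod 1213)
581^4 = (581^2)^2 ≡ 347^2 = 120409 ≡ 322 (mod 1213)
581^8 = (581^4)^2 ≡ 322^2 = 103684 ≡ 579 (mod 1213)
581^16 = (581^8)^2 ≡ 579^2 = 335241 ≡ 453 (mod 1213)
581^28 = 581^16 · 581^8 · 581^4 ≡ 453 · 579 · 322 ≡ 76 (mod 1213).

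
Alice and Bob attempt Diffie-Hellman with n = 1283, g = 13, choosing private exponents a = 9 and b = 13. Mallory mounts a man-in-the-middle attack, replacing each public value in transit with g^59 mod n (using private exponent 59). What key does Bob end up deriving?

Bob receives Mallory's public value M = 13^59 mod 1283 instead of the honest one.
13^1 ≡ 13 (mod 1283)
13^2 = (13^1)^2 ≡ 13^2 = 169 ≡ 169 (mod 1283)
13^4 = (13^2)^2 ≡ 169^2 = 28561 ≡ 335 (mod 1283)
13^8 = (13^4)^2 ≡ 335^2 = 112225 ≡ 604 (mod 1283)
13^16 = (13^8)^2 ≡ 604^2 = 364816 ≡ 444 (mod 1283)
13^32 = (13^16)^2 ≡ 444^2 = 197136 ≡ 837 (mod 1283)
13^59 = 13^32 · 13^16 · 13^8 · 13^2 · 13^1 ≡ 837 · 444 · 604 · 169 · 13 ≡ 1169 (mod 1283).
So M = 1169. Bob computes K = M^13 mod 1283.
1169^1 ≡ 1169 (mod 1283)
1169^2 = (1169^1)^2 ≡ 1169^2 = 1366561 ≡ 166 (mod 1283)
1169^4 = (1169^2)^2 ≡ 166^2 = 27556 ≡ 613 (mod 1283)
1169^8 = (1169^4)^2 ≡ 613^2 = 375769 ≡ 1133 (mod 1283)
1169^13 = 1169^8 · 1169^4 · 1169^1 ≡ 1133 · 613 · 1169 ≡ 190 (mod 1283).

190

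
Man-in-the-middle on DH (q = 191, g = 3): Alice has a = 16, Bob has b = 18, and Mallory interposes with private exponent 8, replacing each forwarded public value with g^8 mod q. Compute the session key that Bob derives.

72

Bob receives Mallory's public value M = 3^8 mod 191 instead of the honest one.
3^1 ≡ 3 (mod 191)
3^2 = (3^1)^2 ≡ 3^2 = 9 ≡ 9 (mod 191)
3^4 = (3^2)^2 ≡ 9^2 = 81 ≡ 81 (mod 191)
3^8 = (3^4)^2 ≡ 81^2 = 6561 ≡ 67 (mod 191)
So M = 67. Bob computes K = M^18 mod 191.
67^1 ≡ 67 (mod 191)
67^2 = (67^1)^2 ≡ 67^2 = 4489 ≡ 96 (mod 191)
67^4 = (67^2)^2 ≡ 96^2 = 9216 ≡ 48 (mod 191)
67^8 = (67^4)^2 ≡ 48^2 = 2304 ≡ 12 (mod 191)
67^16 = (67^8)^2 ≡ 12^2 = 144 ≡ 144 (mod 191)
67^18 = 67^16 · 67^2 ≡ 144 · 96 ≡ 72 (mod 191).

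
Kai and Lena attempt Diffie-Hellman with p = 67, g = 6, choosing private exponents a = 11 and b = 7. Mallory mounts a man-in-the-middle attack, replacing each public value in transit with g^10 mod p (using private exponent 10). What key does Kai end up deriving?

29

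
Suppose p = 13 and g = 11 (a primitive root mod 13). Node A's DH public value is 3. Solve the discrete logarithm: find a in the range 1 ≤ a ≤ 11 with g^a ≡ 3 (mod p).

4

Try successive powers of 11 modulo 13:
11^1 ≡ 11
11^2 ≡ 4
11^3 ≡ 5
11^4 ≡ 3
Found: a = 4.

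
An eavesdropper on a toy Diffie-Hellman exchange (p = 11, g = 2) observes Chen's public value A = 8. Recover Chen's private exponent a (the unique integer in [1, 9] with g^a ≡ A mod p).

Try successive powers of 2 modulo 11:
2^1 ≡ 2
2^2 ≡ 4
2^3 ≡ 8
Found: a = 3.

3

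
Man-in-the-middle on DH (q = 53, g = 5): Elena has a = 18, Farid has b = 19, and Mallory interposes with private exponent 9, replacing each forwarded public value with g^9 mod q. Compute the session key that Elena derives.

Elena receives Mallory's public value M = 5^9 mod 53 instead of the honest one.
5^1 ≡ 5 (mod 53)
5^2 = (5^1)^2 ≡ 5^2 = 25 ≡ 25 (mod 53)
5^4 = (5^2)^2 ≡ 25^2 = 625 ≡ 42 (mod 53)
5^8 = (5^4)^2 ≡ 42^2 = 1764 ≡ 15 (mod 53)
5^9 = 5^8 · 5^1 ≡ 15 · 5 ≡ 22 (mod 53).
So M = 22. Elena computes K = M^18 mod 53.
22^1 ≡ 22 (mod 53)
22^2 = (22^1)^2 ≡ 22^2 = 484 ≡ 7 (mod 53)
22^4 = (22^2)^2 ≡ 7^2 = 49 ≡ 49 (mod 53)
22^8 = (22^4)^2 ≡ 49^2 = 2401 ≡ 16 (mod 53)
22^16 = (22^8)^2 ≡ 16^2 = 256 ≡ 44 (mod 53)
22^18 = 22^16 · 22^2 ≡ 44 · 7 ≡ 43 (mod 53).

43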